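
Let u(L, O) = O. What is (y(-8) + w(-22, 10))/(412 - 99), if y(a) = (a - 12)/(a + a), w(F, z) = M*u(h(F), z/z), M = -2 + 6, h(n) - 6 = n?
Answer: 21/1252 ≈ 0.016773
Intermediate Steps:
h(n) = 6 + n
M = 4
w(F, z) = 4 (w(F, z) = 4*(z/z) = 4*1 = 4)
y(a) = (-12 + a)/(2*a) (y(a) = (-12 + a)/((2*a)) = (-12 + a)*(1/(2*a)) = (-12 + a)/(2*a))
(y(-8) + w(-22, 10))/(412 - 99) = ((1/2)*(-12 - 8)/(-8) + 4)/(412 - 99) = ((1/2)*(-1/8)*(-20) + 4)/313 = (5/4 + 4)*(1/313) = (21/4)*(1/313) = 21/1252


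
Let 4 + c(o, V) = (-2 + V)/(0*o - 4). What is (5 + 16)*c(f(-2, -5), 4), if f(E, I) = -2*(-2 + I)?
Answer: -189/2 ≈ -94.500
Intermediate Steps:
f(E, I) = 4 - 2*I
c(o, V) = -7/2 - V/4 (c(o, V) = -4 + (-2 + V)/(0*o - 4) = -4 + (-2 + V)/(0 - 4) = -4 + (-2 + V)/(-4) = -4 + (-2 + V)*(-¼) = -4 + (½ - V/4) = -7/2 - V/4)
(5 + 16)*c(f(-2, -5), 4) = (5 + 16)*(-7/2 - ¼*4) = 21*(-7/2 - 1) = 21*(-9/2) = -189/2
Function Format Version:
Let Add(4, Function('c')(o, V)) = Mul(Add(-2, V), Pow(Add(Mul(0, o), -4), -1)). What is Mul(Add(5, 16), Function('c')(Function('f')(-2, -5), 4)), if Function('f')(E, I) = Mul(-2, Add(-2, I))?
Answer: Rational(-189, 2) ≈ -94.500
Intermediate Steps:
Function('f')(E, I) = Add(4, Mul(-2, I))
Function('c')(o, V) = Add(Rational(-7, 2), Mul(Rational(-1, 4), V)) (Function('c')(o, V) = Add(-4, Mul(Add(-2, V), Pow(Add(Mul(0, o), -4), -1))) = Add(-4, Mul(Add(-2, V), Pow(Add(0, -4), -1))) = Add(-4, Mul(Add(-2, V), Pow(-4, -1))) = Add(-4, Mul(Add(-2, V), Rational(-1, 4))) = Add(-4, Add(Rational(1, 2), Mul(Rational(-1, 4), V))) = Add(Rational(-7, 2), Mul(Rational(-1, 4), V)))
Mul(Add(5, 16), Function('c')(Function('f')(-2, -5), 4)) = Mul(Add(5, 16), Add(Rational(-7, 2), Mul(Rational(-1, 4), 4))) = Mul(21, Add(Rational(-7, 2), -1)) = Mul(21, Rational(-9, 2)) = Rational(-189, 2)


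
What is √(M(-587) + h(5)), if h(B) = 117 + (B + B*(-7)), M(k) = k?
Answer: 10*I*√5 ≈ 22.361*I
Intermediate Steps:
h(B) = 117 - 6*B (h(B) = 117 + (B - 7*B) = 117 - 6*B)
√(M(-587) + h(5)) = √(-587 + (117 - 6*5)) = √(-587 + (117 - 30)) = √(-587 + 87) = √(-500) = 10*I*√5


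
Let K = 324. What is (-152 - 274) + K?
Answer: -102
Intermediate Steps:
(-152 - 274) + K = (-152 - 274) + 324 = -426 + 324 = -102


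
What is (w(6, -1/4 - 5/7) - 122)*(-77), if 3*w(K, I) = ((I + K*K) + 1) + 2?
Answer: 33671/4 ≈ 8417.8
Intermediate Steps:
w(K, I) = 1 + I/3 + K²/3 (w(K, I) = (((I + K*K) + 1) + 2)/3 = (((I + K²) + 1) + 2)/3 = ((1 + I + K²) + 2)/3 = (3 + I + K²)/3 = 1 + I/3 + K²/3)
(w(6, -1/4 - 5/7) - 122)*(-77) = ((1 + (-1/4 - 5/7)/3 + (⅓)*6²) - 122)*(-77) = ((1 + (-1*¼ - 5*⅐)/3 + (⅓)*36) - 122)*(-77) = ((1 + (-¼ - 5/7)/3 + 12) - 122)*(-77) = ((1 + (⅓)*(-27/28) + 12) - 122)*(-77) = ((1 - 9/28 + 12) - 122)*(-77) = (355/28 - 122)*(-77) = -3061/28*(-77) = 33671/4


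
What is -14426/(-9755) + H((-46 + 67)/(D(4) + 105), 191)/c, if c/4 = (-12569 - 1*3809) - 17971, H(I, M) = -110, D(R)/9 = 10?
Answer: 991573873/670148990 ≈ 1.4796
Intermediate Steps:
D(R) = 90 (D(R) = 9*10 = 90)
c = -137396 (c = 4*((-12569 - 1*3809) - 17971) = 4*((-12569 - 3809) - 17971) = 4*(-16378 - 17971) = 4*(-34349) = -137396)
-14426/(-9755) + H((-46 + 67)/(D(4) + 105), 191)/c = -14426/(-9755) - 110/(-137396) = -14426*(-1/9755) - 110*(-1/137396) = 14426/9755 + 55/68698 = 991573873/670148990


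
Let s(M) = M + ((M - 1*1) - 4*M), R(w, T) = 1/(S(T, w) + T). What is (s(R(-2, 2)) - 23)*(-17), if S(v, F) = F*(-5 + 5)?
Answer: 425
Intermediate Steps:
S(v, F) = 0 (S(v, F) = F*0 = 0)
R(w, T) = 1/T (R(w, T) = 1/(0 + T) = 1/T)
s(M) = -1 - 2*M (s(M) = M + ((M - 1) - 4*M) = M + ((-1 + M) - 4*M) = M + (-1 - 3*M) = -1 - 2*M)
(s(R(-2, 2)) - 23)*(-17) = ((-1 - 2/2) - 23)*(-17) = ((-1 - 2*½) - 23)*(-17) = ((-1 - 1) - 23)*(-17) = (-2 - 23)*(-17) = -25*(-17) = 425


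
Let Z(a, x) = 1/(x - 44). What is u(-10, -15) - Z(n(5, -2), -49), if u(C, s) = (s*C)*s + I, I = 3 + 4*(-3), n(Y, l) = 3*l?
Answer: -210086/93 ≈ -2259.0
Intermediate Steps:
I = -9 (I = 3 - 12 = -9)
Z(a, x) = 1/(-44 + x)
u(C, s) = -9 + C*s² (u(C, s) = (s*C)*s - 9 = (C*s)*s - 9 = C*s² - 9 = -9 + C*s²)
u(-10, -15) - Z(n(5, -2), -49) = (-9 - 10*(-15)²) - 1/(-44 - 49) = (-9 - 10*225) - 1/(-93) = (-9 - 2250) - 1*(-1/93) = -2259 + 1/93 = -210086/93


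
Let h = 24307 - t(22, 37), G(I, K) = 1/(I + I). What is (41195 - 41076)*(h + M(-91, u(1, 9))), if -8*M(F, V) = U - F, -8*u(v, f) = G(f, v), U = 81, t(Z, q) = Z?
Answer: 5774713/2 ≈ 2.8874e+6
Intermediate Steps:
G(I, K) = 1/(2*I)
u(v, f) = -1/(16*f)
M(F, V) = -81/8 + F/8 (M(F, V) = -(81 - F)/8 = -81/8 + F/8)
h = 24285 (h = 24307 - 1*22 = 24307 - 22 = 24285)
(41195 - 41076)*(h + M(-91, u(1, 9))) = (41195 - 41076)*(24285 + (-81/8 + (⅛)*(-91))) = 119*(24285 + (-81/8 - 91/8)) = 119*(24285 - 43/2) = 119*(48527/2) = 5774713/2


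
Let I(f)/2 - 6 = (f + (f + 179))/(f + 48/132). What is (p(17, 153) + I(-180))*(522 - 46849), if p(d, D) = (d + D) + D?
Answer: -15425547517/988 ≈ -1.5613e+7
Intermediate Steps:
I(f) = 12 + 2*(179 + 2*f)/(4/11 + f) (I(f) = 12 + 2*((f + (f + 179))/(f + 48/132)) = 12 + 2*((f + (179 + f))/(f + 48*(1/132))) = 12 + 2*((179 + 2*f)/(f + 4/11)) = 12 + 2*((179 + 2*f)/(4/11 + f)) = 12 + 2*(179 + 2*f)/(4/11 + f))
p(d, D) = d + 2*D (p(d, D) = (D + d) + D = d + 2*D)
(p(17, 153) + I(-180))*(522 - 46849) = ((17 + 2*153) + 2*(1993 + 88*(-180))/(4 + 11*(-180)))*(522 - 46849) = ((17 + 306) + 2*(1993 - 15840)/(4 - 1980))*(-46327) = (323 + 2*(-13847)/(-1976))*(-46327) = (323 + 2*(-1/1976)*(-13847))*(-46327) = (323 + 13847/988)*(-46327) = (332971/988)*(-46327) = -15425547517/988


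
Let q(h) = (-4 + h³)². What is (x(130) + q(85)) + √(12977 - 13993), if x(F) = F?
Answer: 377144602771 + 2*I*√254 ≈ 3.7714e+11 + 31.875*I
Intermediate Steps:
(x(130) + q(85)) + √(12977 - 13993) = (130 + (-4 + 85³)²) + √(12977 - 13993) = (130 + (-4 + 614125)²) + √(-1016) = (130 + 614121²) + 2*I*√254 = (130 + 377144602641) + 2*I*√254 = 377144602771 + 2*I*√254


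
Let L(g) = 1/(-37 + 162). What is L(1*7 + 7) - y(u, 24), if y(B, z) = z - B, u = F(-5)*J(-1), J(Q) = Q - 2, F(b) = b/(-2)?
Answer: -7873/250 ≈ -31.492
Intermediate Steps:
F(b) = -b/2 (F(b) = b*(-½) = -b/2)
J(Q) = -2 + Q
u = -15/2 (u = (-½*(-5))*(-2 - 1) = (5/2)*(-3) = -15/2 ≈ -7.5000)
L(g) = 1/125
L(1*7 + 7) - y(u, 24) = 1/125 - (24 - 1*(-15/2)) = 1/125 - (24 + 15/2) = 1/125 - 1*63/2 = 1/125 - 63/2 = -7873/250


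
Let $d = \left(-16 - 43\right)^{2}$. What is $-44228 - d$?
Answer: $-47709$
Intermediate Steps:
$d = 3481$ ($d = \left(-16 - 43\right)^{2} = \left(-59\right)^{2} = 3481$)
$-44228 - d = -44228 - 3481 = -47709$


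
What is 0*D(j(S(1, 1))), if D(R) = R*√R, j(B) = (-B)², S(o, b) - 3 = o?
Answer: 0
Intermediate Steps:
S(o, b) = 3 + o
j(B) = B²
D(R) = R^(3/2)
0*D(j(S(1, 1))) = 0*((3 + 1)²)^(3/2) = 0*(4²)^(3/2) = 0*16^(3/2) = 0*64 = 0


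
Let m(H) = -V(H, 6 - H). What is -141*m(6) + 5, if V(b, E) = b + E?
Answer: 851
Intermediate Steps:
V(b, E) = E + b
m(H) = -6 (m(H) = -((6 - H) + H) = -1*6 = -6)
-141*m(6) + 5 = -141*(-6) + 5 = 846 + 5 = 851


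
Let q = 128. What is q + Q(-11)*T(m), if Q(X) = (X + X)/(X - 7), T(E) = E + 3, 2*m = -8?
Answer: 1141/9 ≈ 126.78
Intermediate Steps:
m = -4 (m = (½)*(-8) = -4)
T(E) = 3 + E
Q(X) = 2*X/(-7 + X) (Q(X) = (2*X)/(-7 + X) = 2*X/(-7 + X))
q + Q(-11)*T(m) = 128 + (2*(-11)/(-7 - 11))*(3 - 4) = 128 + (2*(-11)/(-18))*(-1) = 128 + (2*(-11)*(-1/18))*(-1) = 128 + (11/9)*(-1) = 128 - 11/9 = 1141/9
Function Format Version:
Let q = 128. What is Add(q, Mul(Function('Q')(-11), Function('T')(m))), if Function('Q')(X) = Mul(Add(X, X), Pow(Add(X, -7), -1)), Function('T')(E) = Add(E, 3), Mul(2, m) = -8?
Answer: Rational(1141, 9) ≈ 126.78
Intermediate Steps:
m = -4 (m = Mul(Rational(1, 2), -8) = -4)
Function('T')(E) = Add(3, E)
Function('Q')(X) = Mul(2, X, Pow(Add(-7, X), -1)) (Function('Q')(X) = Mul(Mul(2, X), Pow(Add(-7, X), -1)) = Mul(2, X, Pow(Add(-7, X), -1)))
Add(q, Mul(Function('Q')(-11), Function('T')(m))) = Add(128, Mul(Mul(2, -11, Pow(Add(-7, -11), -1)), Add(3, -4))) = Add(128, Mul(Mul(2, -11, Pow(-18, -1)), -1)) = Add(128, Mul(Mul(2, -11, Rational(-1, 18)), -1)) = Add(128, Mul(Rational(11, 9), -1)) = Add(128, Rational(-11, 9)) = Rational(1141, 9)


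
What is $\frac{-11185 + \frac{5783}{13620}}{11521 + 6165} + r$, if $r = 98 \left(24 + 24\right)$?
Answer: $\frac{1132962803363}{240883320} \approx 4703.4$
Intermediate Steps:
$r = 4704$ ($r = 98 \cdot 48 = 4704$)
$\frac{-11185 + \frac{5783}{13620}}{11521 + 6165} + r = \frac{-11185 + \frac{5783}{13620}}{11521 + 6165} + 4704 = \frac{-11185 + 5783 \cdot \frac{1}{13620}}{17686} + 4704 = \left(-11185 + \frac{5783}{13620}\right) \frac{1}{17686} + 4704 = \left(- \frac{152333917}{13620}\right) \frac{1}{17686} + 4704 = - \frac{152333917}{240883320} + 4704 = \frac{1132962803363}{240883320}$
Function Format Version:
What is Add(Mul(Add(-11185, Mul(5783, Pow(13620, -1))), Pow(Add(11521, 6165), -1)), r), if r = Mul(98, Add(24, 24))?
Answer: Rational(1132962803363, 240883320) ≈ 4703.4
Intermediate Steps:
r = 4704 (r = Mul(98, 48) = 4704)
Add(Mul(Add(-11185, Mul(5783, Pow(13620, -1))), Pow(Add(11521, 6165), -1)), r) = Add(Mul(Add(-11185, Mul(5783, Pow(13620, -1))), Pow(Add(11521, 6165), -1)), 4704) = Add(Mul(Add(-11185, Mul(5783, Rational(1, 13620))), Pow(17686, -1)), 4704) = Add(Mul(Add(-11185, Rational(5783, 13620)), Rational(1, 17686)), 4704) = Add(Mul(Rational(-152333917, 13620), Rational(1, 17686)), 4704) = Add(Rational(-152333917, 240883320), 4704) = Rational(1132962803363, 240883320)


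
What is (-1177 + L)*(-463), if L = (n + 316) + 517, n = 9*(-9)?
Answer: 196775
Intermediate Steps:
n = -81
L = 752 (L = (-81 + 316) + 517 = 235 + 517 = 752)
(-1177 + L)*(-463) = (-1177 + 752)*(-463) = -425*(-463) = 196775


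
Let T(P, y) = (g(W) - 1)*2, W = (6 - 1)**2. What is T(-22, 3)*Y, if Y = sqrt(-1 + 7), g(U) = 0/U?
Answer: -2*sqrt(6) ≈ -4.8990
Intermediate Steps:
W = 25 (W = 5**2 = 25)
g(U) = 0
Y = sqrt(6) ≈ 2.4495
T(P, y) = -2 (T(P, y) = (0 - 1)*2 = -1*2 = -2)
T(-22, 3)*Y = -2*sqrt(6)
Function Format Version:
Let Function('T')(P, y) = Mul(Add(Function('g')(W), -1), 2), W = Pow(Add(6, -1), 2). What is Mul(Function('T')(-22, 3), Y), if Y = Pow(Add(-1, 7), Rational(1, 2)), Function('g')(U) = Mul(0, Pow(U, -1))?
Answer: Mul(-2, Pow(6, Rational(1, 2))) ≈ -4.8990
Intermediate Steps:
W = 25 (W = Pow(5, 2) = 25)
Function('g')(U) = 0
Y = Pow(6, Rational(1, 2)) ≈ 2.4495
Function('T')(P, y) = -2 (Function('T')(P, y) = Mul(Add(0, -1), 2) = Mul(-1, 2) = -2)
Mul(Function('T')(-22, 3), Y) = Mul(-2, Pow(6, Rational(1, 2)))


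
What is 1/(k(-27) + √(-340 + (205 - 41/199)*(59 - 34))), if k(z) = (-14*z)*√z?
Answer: 199/(√189286810 + 225666*I*√3) ≈ 1.7899e-5 - 0.0005085*I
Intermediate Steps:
k(z) = -14*z^(3/2)
1/(k(-27) + √(-340 + (205 - 41/199)*(59 - 34))) = 1/(-(-1134)*I*√3 + √(-340 + (205 - 41/199)*(59 - 34))) = 1/(-(-1134)*I*√3 + √(-340 + (205 - 41*1/199)*25)) = 1/(1134*I*√3 + √(-340 + (205 - 41/199)*25)) = 1/(1134*I*√3 + √(-340 + (40754/199)*25)) = 1/(1134*I*√3 + √(-340 + 1018850/199)) = 1/(1134*I*√3 + √(951190/199)) = 1/(1134*I*√3 + √189286810/199) = 1/(√189286810/199 + 1134*I*√3)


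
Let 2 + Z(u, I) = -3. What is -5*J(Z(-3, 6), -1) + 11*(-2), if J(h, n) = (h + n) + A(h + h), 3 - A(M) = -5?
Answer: -32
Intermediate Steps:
Z(u, I) = -5 (Z(u, I) = -2 - 3 = -5)
A(M) = 8 (A(M) = 3 - 1*(-5) = 3 + 5 = 8)
J(h, n) = 8 + h + n (J(h, n) = (h + n) + 8 = 8 + h + n)
-5*J(Z(-3, 6), -1) + 11*(-2) = -5*(8 - 5 - 1) + 11*(-2) = -5*2 - 22 = -10 - 22 = -32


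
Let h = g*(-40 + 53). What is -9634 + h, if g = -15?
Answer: -9829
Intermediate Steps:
h = -195 (h = -15*(-40 + 53) = -15*13 = -195)
-9634 + h = -9634 - 195 = -9829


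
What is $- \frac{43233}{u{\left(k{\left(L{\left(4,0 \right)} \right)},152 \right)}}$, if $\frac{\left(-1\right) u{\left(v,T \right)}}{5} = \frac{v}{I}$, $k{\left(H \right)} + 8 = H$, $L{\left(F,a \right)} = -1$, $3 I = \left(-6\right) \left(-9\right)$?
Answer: $- \frac{86466}{5} \approx -17293.0$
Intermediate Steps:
$I = 18$ ($I = \frac{\left(-6\right) \left(-9\right)}{3} = \frac{1}{3} \cdot 54 = 18$)
$k{\left(H \right)} = -8 + H$
$u{\left(v,T \right)} = - \frac{5 v}{18}$ ($u{\left(v,T \right)} = - 5 \frac{v}{18} = - \frac{5 v}{18}$)
$- \frac{43233}{u{\left(k{\left(L{\left(4,0 \right)} \right)},152 \right)}} = - \frac{43233}{\left(- \frac{5}{18}\right) \left(-8 - 1\right)} = - \frac{43233}{\left(- \frac{5}{18}\right) \left(-9\right)} = - \frac{43233}{\frac{5}{2}} = \left(-43233\right) \frac{2}{5} = - \frac{86466}{5}$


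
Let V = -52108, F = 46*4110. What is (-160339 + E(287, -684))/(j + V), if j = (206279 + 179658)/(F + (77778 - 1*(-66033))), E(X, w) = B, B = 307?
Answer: 53270011872/17344856131 ≈ 3.0712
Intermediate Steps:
F = 189060
E(X, w) = 307
j = 385937/332871 (j = (206279 + 179658)/(189060 + (77778 - 1*(-66033))) = 385937/(189060 + (77778 + 66033)) = 385937/(189060 + 143811) = 385937/332871 ≈ 1.1594)
(-160339 + E(287, -684))/(j + V) = (-160339 + 307)/(385937/332871 - 52108) = -160032/(-17344856131/332871) = -160032*(-332871/17344856131) = 53270011872/17344856131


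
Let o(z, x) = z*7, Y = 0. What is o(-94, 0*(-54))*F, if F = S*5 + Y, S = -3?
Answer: 9870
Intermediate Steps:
o(z, x) = 7*z
F = -15 (F = -3*5 + 0 = -15 + 0 = -15)
o(-94, 0*(-54))*F = (7*(-94))*(-15) = -658*(-15) = 9870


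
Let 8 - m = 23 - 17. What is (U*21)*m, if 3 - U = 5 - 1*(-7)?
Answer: -378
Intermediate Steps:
U = -9 (U = 3 - (5 - 1*(-7)) = 3 - (5 + 7) = 3 - 1*12 = 3 - 12 = -9)
m = 2 (m = 8 - (23 - 17) = 8 - 1*6 = 8 - 6 = 2)
(U*21)*m = -9*21*2 = -189*2 = -378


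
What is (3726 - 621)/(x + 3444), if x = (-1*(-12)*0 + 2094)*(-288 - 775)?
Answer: -115/82314 ≈ -0.0013971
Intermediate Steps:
x = -2225922 (x = (12*0 + 2094)*(-1063) = (0 + 2094)*(-1063) = 2094*(-1063) = -2225922)
(3726 - 621)/(x + 3444) = (3726 - 621)/(-2225922 + 3444) = 3105/(-2222478) = 3105*(-1/2222478) = -115/82314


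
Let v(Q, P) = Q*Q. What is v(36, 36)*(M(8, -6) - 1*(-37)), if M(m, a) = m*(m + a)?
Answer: 68688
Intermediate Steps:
M(m, a) = m*(a + m)
v(Q, P) = Q²
v(36, 36)*(M(8, -6) - 1*(-37)) = 36²*(8*(-6 + 8) - 1*(-37)) = 1296*(8*2 + 37) = 1296*(16 + 37) = 1296*53 = 68688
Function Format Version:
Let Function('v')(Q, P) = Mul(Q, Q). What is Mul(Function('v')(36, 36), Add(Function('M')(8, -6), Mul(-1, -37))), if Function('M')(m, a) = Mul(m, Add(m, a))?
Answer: 68688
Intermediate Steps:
Function('M')(m, a) = Mul(m, Add(a, m))
Function('v')(Q, P) = Pow(Q, 2)
Mul(Function('v')(36, 36), Add(Function('M')(8, -6), Mul(-1, -37))) = Mul(Pow(36, 2), Add(Mul(8, Add(-6, 8)), Mul(-1, -37))) = Mul(1296, Add(Mul(8, 2), 37)) = Mul(1296, Add(16, 37)) = Mul(1296, 53) = 68688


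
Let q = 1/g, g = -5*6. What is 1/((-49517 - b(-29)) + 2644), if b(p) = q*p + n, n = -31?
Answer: -30/1405289 ≈ -2.1348e-5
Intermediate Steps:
g = -30
q = -1/30 (q = 1/(-30) = -1/30 ≈ -0.033333)
b(p) = -31 - p/30 (b(p) = -p/30 - 31 = -31 - p/30)
1/((-49517 - b(-29)) + 2644) = 1/((-49517 - (-31 - 1/30*(-29))) + 2644) = 1/((-49517 - (-31 + 29/30)) + 2644) = 1/((-49517 - 1*(-901/30)) + 2644) = 1/((-49517 + 901/30) + 2644) = 1/(-1484609/30 + 2644) = 1/(-1405289/30) = -30/1405289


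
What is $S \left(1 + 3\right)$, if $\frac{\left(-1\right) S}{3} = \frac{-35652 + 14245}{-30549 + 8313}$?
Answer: $- \frac{21407}{1853} \approx -11.553$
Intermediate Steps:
$S = - \frac{21407}{7412}$ ($S = - 3 \frac{-35652 + 14245}{-30549 + 8313} = - 3 \left(- \frac{21407}{-22236}\right) = - 3 \left(\left(-21407\right) \left(- \frac{1}{22236}\right)\right) = \left(-3\right) \frac{21407}{22236} = - \frac{21407}{7412} \approx -2.8882$)
$S \left(1 + 3\right) = - \frac{21407 \left(1 + 3\right)}{7412} = \left(- \frac{21407}{7412}\right) 4 = - \frac{21407}{1853}$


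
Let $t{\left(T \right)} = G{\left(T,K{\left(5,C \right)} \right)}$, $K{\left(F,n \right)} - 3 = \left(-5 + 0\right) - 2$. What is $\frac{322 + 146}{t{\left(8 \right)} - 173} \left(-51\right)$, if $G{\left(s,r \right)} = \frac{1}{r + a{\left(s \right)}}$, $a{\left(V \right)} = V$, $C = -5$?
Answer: $\frac{95472}{691} \approx 138.17$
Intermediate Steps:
$K{\left(F,n \right)} = -4$ ($K{\left(F,n \right)} = 3 + \left(\left(-5 + 0\right) - 2\right) = 3 - 7 = -4$)
$G{\left(s,r \right)} = \frac{1}{r + s}$
$t{\left(T \right)} = \frac{1}{-4 + T}$
$\frac{322 + 146}{t{\left(8 \right)} - 173} \left(-51\right) = \frac{322 + 146}{\frac{1}{-4 + 8} - 173} \left(-51\right) = \frac{468}{\frac{1}{4} - 173} \left(-51\right) = \frac{468}{- \frac{691}{4}} \left(-51\right) = 468 \left(- \frac{4}{691}\right) \left(-51\right) = \left(- \frac{1872}{691}\right) \left(-51\right) = \frac{95472}{691}$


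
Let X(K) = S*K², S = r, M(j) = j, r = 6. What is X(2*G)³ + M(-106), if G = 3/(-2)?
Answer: 157358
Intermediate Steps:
G = -3/2 (G = 3*(-½) = -3/2 ≈ -1.5000)
S = 6
X(K) = 6*K²
X(2*G)³ + M(-106) = (6*(2*(-3/2))²)³ - 106 = (6*(-3)²)³ - 106 = (6*9)³ - 106 = 54³ - 106 = 157464 - 106 = 157358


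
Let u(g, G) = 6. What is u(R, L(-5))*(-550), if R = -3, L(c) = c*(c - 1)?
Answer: -3300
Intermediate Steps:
L(c) = c*(-1 + c)
u(R, L(-5))*(-550) = 6*(-550) = -3300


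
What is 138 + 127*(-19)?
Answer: -2275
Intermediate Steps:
138 + 127*(-19) = 138 - 2413 = -2275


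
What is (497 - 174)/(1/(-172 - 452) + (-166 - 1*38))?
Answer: -201552/127297 ≈ -1.5833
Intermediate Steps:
(497 - 174)/(1/(-172 - 452) + (-166 - 1*38)) = 323/(1/(-624) + (-166 - 38)) = 323/(-1/624 - 204) = 323/(-127297/624) = 323*(-624/127297) = -201552/127297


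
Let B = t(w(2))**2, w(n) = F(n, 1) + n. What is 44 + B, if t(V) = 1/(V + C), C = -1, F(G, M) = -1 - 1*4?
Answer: 705/16 ≈ 44.063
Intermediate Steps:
F(G, M) = -5 (F(G, M) = -1 - 4 = -5)
w(n) = -5 + n
t(V) = 1/(-1 + V) (t(V) = 1/(V - 1) = 1/(-1 + V))
B = 1/16 (B = (1/(-1 + (-5 + 2)))**2 = (1/(-1 - 3))**2 = (1/(-4))**2 = (-1/4)**2 = 1/16 ≈ 0.062500)
44 + B = 44 + 1/16 = 705/16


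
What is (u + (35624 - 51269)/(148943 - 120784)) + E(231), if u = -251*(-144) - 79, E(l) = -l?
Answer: 1009033961/28159 ≈ 35833.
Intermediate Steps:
u = 36065 (u = 36144 - 79 = 36065)
(u + (35624 - 51269)/(148943 - 120784)) + E(231) = (36065 + (35624 - 51269)/(148943 - 120784)) - 1*231 = (36065 - 15645/28159) - 231 = 1015538690/28159 - 231 = 1009033961/28159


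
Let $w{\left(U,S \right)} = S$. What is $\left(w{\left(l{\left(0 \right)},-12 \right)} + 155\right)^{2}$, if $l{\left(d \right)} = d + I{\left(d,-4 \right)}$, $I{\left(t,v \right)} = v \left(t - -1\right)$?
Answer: $20449$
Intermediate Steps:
$I{\left(t,v \right)} = v \left(1 + t\right)$ ($I{\left(t,v \right)} = v \left(t + 1\right) = v \left(1 + t\right)$)
$l{\left(d \right)} = -4 - 3 d$ ($l{\left(d \right)} = d - 4 \left(1 + d\right) = d - \left(4 + 4 d\right) = -4 - 3 d$)
$\left(w{\left(l{\left(0 \right)},-12 \right)} + 155\right)^{2} = \left(-12 + 155\right)^{2} = 143^{2} = 20449$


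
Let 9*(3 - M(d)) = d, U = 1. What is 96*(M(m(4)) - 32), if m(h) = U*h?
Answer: -8480/3 ≈ -2826.7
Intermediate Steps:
m(h) = h (m(h) = 1*h = h)
M(d) = 3 - d/9
96*(M(m(4)) - 32) = 96*((3 - ⅑*4) - 32) = 96*((3 - 4/9) - 32) = 96*(23/9 - 32) = 96*(-265/9) = -8480/3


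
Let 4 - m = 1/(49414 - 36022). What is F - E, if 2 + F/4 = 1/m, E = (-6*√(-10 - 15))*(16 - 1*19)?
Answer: -374968/53567 - 90*I ≈ -7.0 - 90.0*I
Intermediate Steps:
E = 90*I (E = (-30*I)*(16 - 19) = -30*I*(-3) = 90*I ≈ 90.0*I)
m = 53567/13392 (m = 4 - 1/(49414 - 36022) = 4 - 1/13392 = 53567/13392 ≈ 3.9999)
F = -374968/53567 (F = -8 + 4/(53567/13392) = -8 + 4*(13392/53567) = -8 + 53568/53567 = -374968/53567 ≈ -7.0000)
F - E = -374968/53567 - 90*I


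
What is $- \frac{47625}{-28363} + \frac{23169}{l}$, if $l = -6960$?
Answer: $- \frac{108557449}{65802160} \approx -1.6498$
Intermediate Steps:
$- \frac{47625}{-28363} + \frac{23169}{l} = - \frac{47625}{-28363} + \frac{23169}{-6960} = \left(-47625\right) \left(- \frac{1}{28363}\right) + 23169 \left(- \frac{1}{6960}\right) = \frac{47625}{28363} - \frac{7723}{2320} = - \frac{108557449}{65802160}$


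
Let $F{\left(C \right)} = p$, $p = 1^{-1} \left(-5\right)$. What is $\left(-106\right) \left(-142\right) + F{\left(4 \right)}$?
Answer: $15047$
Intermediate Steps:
$p = -5$ ($p = 1 \left(-5\right) = -5$)
$F{\left(C \right)} = -5$
$\left(-106\right) \left(-142\right) + F{\left(4 \right)} = \left(-106\right) \left(-142\right) - 5 = 15052 - 5 = 15047$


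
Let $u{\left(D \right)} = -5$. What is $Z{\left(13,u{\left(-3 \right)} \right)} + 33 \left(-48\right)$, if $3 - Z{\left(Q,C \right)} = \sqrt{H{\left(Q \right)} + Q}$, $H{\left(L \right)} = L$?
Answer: $-1581 - \sqrt{26} \approx -1586.1$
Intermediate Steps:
$Z{\left(Q,C \right)} = 3 - \sqrt{2} \sqrt{Q}$ ($Z{\left(Q,C \right)} = 3 - \sqrt{Q + Q} = 3 - \sqrt{2 Q} = 3 - \sqrt{2} \sqrt{Q}$)
$Z{\left(13,u{\left(-3 \right)} \right)} + 33 \left(-48\right) = \left(3 - \sqrt{2} \sqrt{13}\right) + 33 \left(-48\right) = \left(3 - \sqrt{26}\right) - 1584 = -1581 - \sqrt{26}$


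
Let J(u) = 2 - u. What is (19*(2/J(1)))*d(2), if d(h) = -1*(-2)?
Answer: 76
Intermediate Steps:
d(h) = 2
(19*(2/J(1)))*d(2) = (19*(2/(2 - 1*1)))*2 = (19*(2/(2 - 1)))*2 = (19*(2/1))*2 = (19*(2*1))*2 = (19*2)*2 = 38*2 = 76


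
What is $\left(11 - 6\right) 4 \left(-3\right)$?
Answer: $-60$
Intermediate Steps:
$\left(11 - 6\right) 4 \left(-3\right) = 5 \left(-12\right) = -60$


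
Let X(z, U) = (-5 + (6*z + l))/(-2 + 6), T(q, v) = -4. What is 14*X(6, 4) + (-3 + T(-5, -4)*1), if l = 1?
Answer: 105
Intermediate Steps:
X(z, U) = -1 + 3*z/2 (X(z, U) = (-5 + (6*z + 1))/(-2 + 6) = (-5 + (1 + 6*z))/4 = (-4 + 6*z)*(1/4) = -1 + 3*z/2)
14*X(6, 4) + (-3 + T(-5, -4)*1) = 14*(-1 + (3/2)*6) + (-3 - 4*1) = 14*(-1 + 9) + (-3 - 4) = 14*8 - 7 = 112 - 7 = 105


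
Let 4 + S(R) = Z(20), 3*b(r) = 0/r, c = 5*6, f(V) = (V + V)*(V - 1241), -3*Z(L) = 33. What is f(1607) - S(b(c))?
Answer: 1176339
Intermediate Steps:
Z(L) = -11 (Z(L) = -⅓*33 = -11)
f(V) = 2*V*(-1241 + V) (f(V) = (2*V)*(-1241 + V) = 2*V*(-1241 + V))
c = 30
b(r) = 0 (b(r) = (0/r)/3 = (⅓)*0 = 0)
S(R) = -15 (S(R) = -4 - 11 = -15)
f(1607) - S(b(c)) = 2*1607*(-1241 + 1607) - 1*(-15) = 2*1607*366 + 15 = 1176324 + 15 = 1176339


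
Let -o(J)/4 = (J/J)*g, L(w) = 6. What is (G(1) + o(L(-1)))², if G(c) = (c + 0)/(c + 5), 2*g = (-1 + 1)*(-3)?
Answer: 1/36 ≈ 0.027778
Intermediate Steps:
g = 0 (g = ((-1 + 1)*(-3))/2 = (0*(-3))/2 = (½)*0 = 0)
G(c) = c/(5 + c)
o(J) = 0 (o(J) = -4*J/J*0 = -4*0 = 0)
(G(1) + o(L(-1)))² = (1/(5 + 1) + 0)² = (1/6 + 0)² = (1*(⅙) + 0)² = (⅙ + 0)² = (⅙)² = 1/36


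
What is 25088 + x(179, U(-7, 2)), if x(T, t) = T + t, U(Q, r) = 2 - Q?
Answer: 25276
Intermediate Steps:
25088 + x(179, U(-7, 2)) = 25088 + (179 + (2 - 1*(-7))) = 25088 + (179 + (2 + 7)) = 25088 + (179 + 9) = 25088 + 188 = 25276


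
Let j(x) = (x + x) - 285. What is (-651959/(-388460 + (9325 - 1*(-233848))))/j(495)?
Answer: 651959/102427335 ≈ 0.0063651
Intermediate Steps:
j(x) = -285 + 2*x (j(x) = 2*x - 285 = -285 + 2*x)
(-651959/(-388460 + (9325 - 1*(-233848))))/j(495) = (-651959/(-388460 + (9325 - 1*(-233848))))/(-285 + 2*495) = (-651959/(-388460 + (9325 + 233848)))/(-285 + 990) = -651959/(-388460 + 243173)/705 = -651959/(-145287)*(1/705) = -651959*(-1/145287)*(1/705) = (651959/145287)*(1/705) = 651959/102427335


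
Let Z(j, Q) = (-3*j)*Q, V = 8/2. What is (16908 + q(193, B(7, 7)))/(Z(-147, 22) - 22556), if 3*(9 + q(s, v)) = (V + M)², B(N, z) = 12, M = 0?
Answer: -50713/38562 ≈ -1.3151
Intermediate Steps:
V = 4 (V = 8*(½) = 4)
q(s, v) = -11/3 (q(s, v) = -9 + (4 + 0)²/3 = -9 + (⅓)*4² = -9 + (⅓)*16 = -9 + 16/3 = -11/3)
Z(j, Q) = -3*Q*j
(16908 + q(193, B(7, 7)))/(Z(-147, 22) - 22556) = (16908 - 11/3)/(-3*22*(-147) - 22556) = 50713/(3*(9702 - 22556)) = (50713/3)/(-12854) = (50713/3)*(-1/12854) = -50713/38562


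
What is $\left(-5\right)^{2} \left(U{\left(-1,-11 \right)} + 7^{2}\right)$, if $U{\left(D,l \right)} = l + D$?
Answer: $925$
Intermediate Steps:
$U{\left(D,l \right)} = D + l$
$\left(-5\right)^{2} \left(U{\left(-1,-11 \right)} + 7^{2}\right) = \left(-5\right)^{2} \left(\left(-1 - 11\right) + 7^{2}\right) = 25 \left(-12 + 49\right) = 25 \cdot 37 = 925$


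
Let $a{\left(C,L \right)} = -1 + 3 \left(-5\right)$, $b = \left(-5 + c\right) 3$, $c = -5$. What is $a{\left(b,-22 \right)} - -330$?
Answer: $314$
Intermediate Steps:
$b = -30$ ($b = \left(-5 - 5\right) 3 = \left(-10\right) 3 = -30$)
$a{\left(C,L \right)} = -16$ ($a{\left(C,L \right)} = -1 - 15 = -16$)
$a{\left(b,-22 \right)} - -330 = -16 - -330 = -16 + 330 = 314$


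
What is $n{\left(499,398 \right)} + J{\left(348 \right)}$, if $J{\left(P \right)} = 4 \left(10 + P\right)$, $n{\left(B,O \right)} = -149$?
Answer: $1283$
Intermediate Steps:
$J{\left(P \right)} = 40 + 4 P$
$n{\left(499,398 \right)} + J{\left(348 \right)} = -149 + \left(40 + 4 \cdot 348\right) = -149 + \left(40 + 1392\right) = -149 + 1432 = 1283$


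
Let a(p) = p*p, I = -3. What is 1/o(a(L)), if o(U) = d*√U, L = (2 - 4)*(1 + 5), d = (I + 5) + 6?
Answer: 1/96 ≈ 0.010417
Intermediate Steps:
d = 8 (d = (-3 + 5) + 6 = 2 + 6 = 8)
L = -12 (L = -2*6 = -12)
a(p) = p²
o(U) = 8*√U
1/o(a(L)) = 1/(8*√((-12)²)) = 1/(8*√144) = 1/(8*12) = 1/96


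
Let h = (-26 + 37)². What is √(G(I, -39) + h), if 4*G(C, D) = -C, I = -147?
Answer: √631/2 ≈ 12.560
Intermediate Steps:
G(C, D) = -C/4 (G(C, D) = (-C)/4 = -C/4)
h = 121 (h = 11² = 121)
√(G(I, -39) + h) = √(-¼*(-147) + 121) = √(147/4 + 121) = √(631/4) = √631/2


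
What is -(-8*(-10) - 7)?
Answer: -73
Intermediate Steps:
-(-8*(-10) - 7) = -(80 - 7) = -1*73 = -73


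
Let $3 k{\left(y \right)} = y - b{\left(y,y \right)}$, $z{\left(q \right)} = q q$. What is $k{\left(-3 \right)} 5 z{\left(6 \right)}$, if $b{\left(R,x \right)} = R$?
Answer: $0$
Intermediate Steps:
$z{\left(q \right)} = q^{2}$
$k{\left(y \right)} = 0$ ($k{\left(y \right)} = \frac{y - y}{3} = \frac{1}{3} \cdot 0 = 0$)
$k{\left(-3 \right)} 5 z{\left(6 \right)} = 0 \cdot 5 \cdot 6^{2} = 0 \cdot 36 = 0$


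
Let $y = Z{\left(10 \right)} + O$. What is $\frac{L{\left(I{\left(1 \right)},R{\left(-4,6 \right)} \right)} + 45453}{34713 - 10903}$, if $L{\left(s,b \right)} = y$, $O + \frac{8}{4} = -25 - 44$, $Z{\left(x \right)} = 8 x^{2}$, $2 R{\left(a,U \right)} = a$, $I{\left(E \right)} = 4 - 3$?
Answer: $\frac{23091}{11905} \approx 1.9396$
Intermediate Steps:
$I{\left(E \right)} = 1$ ($I{\left(E \right)} = 4 - 3 = 1$)
$R{\left(a,U \right)} = \frac{a}{2}$
$O = -71$ ($O = -2 - 69 = -71$)
$y = 729$ ($y = 8 \cdot 10^{2} - 71 = 8 \cdot 100 - 71 = 800 - 71 = 729$)
$L{\left(s,b \right)} = 729$
$\frac{L{\left(I{\left(1 \right)},R{\left(-4,6 \right)} \right)} + 45453}{34713 - 10903} = \frac{729 + 45453}{34713 - 10903} = \frac{46182}{23810} = 46182 \cdot \frac{1}{23810} = \frac{23091}{11905}$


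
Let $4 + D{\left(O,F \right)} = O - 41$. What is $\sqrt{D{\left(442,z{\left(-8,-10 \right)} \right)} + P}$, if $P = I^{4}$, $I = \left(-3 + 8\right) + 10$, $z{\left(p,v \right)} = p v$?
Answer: $\sqrt{51022} \approx 225.88$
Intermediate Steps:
$D{\left(O,F \right)} = -45 + O$ ($D{\left(O,F \right)} = -4 + \left(O - 41\right) = -4 + \left(-41 + O\right) = -45 + O$)
$I = 15$ ($I = 5 + 10 = 15$)
$P = 50625$ ($P = 15^{4} = 50625$)
$\sqrt{D{\left(442,z{\left(-8,-10 \right)} \right)} + P} = \sqrt{\left(-45 + 442\right) + 50625} = \sqrt{397 + 50625} = \sqrt{51022}$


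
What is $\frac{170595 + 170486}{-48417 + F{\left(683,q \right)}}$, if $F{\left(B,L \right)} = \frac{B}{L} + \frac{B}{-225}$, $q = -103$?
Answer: $- \frac{7904552175}{1122287999} \approx -7.0432$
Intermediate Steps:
$F{\left(B,L \right)} = - \frac{B}{225} + \frac{B}{L}$ ($F{\left(B,L \right)} = \frac{B}{L} + B \left(- \frac{1}{225}\right) = \frac{B}{L} - \frac{B}{225} = - \frac{B}{225} + \frac{B}{L}$)
$\frac{170595 + 170486}{-48417 + F{\left(683,q \right)}} = \frac{170595 + 170486}{-48417 + \left(\left(- \frac{1}{225}\right) 683 + \frac{683}{-103}\right)} = \frac{341081}{-48417 + \left(- \frac{683}{225} + 683 \left(- \frac{1}{103}\right)\right)} = \frac{341081}{-48417 - \frac{224024}{23175}} = \frac{341081}{- \frac{1122287999}{23175}} = 341081 \left(- \frac{23175}{1122287999}\right) = - \frac{7904552175}{1122287999}$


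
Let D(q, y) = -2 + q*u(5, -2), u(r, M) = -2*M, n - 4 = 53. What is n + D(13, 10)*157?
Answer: 7907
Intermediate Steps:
n = 57 (n = 4 + 53 = 57)
D(q, y) = -2 + 4*q (D(q, y) = -2 + q*(-2*(-2)) = -2 + q*4 = -2 + 4*q)
n + D(13, 10)*157 = 57 + (-2 + 4*13)*157 = 57 + (-2 + 52)*157 = 57 + 50*157 = 57 + 7850 = 7907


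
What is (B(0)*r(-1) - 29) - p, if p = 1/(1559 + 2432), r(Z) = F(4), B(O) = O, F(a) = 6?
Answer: -115740/3991 ≈ -29.000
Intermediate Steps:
r(Z) = 6
p = 1/3991 ≈ 0.00025056
(B(0)*r(-1) - 29) - p = (0*6 - 29) - 1*1/3991 = (0 - 29) - 1/3991 = -29 - 1/3991 = -115740/3991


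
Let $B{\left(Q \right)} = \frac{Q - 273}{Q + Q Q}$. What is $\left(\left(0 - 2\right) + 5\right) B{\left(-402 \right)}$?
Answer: $- \frac{675}{53734} \approx -0.012562$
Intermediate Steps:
$B{\left(Q \right)} = \frac{-273 + Q}{Q + Q^{2}}$
$\left(\left(0 - 2\right) + 5\right) B{\left(-402 \right)} = \left(\left(0 - 2\right) + 5\right) \frac{-273 - 402}{\left(-402\right) \left(1 - 402\right)} = \left(-2 + 5\right) \left(\left(- \frac{1}{402}\right) \frac{1}{-401} \left(-675\right)\right) = 3 \left(\left(- \frac{1}{402}\right) \left(- \frac{1}{401}\right) \left(-675\right)\right) = 3 \left(- \frac{225}{53734}\right) = - \frac{675}{53734}$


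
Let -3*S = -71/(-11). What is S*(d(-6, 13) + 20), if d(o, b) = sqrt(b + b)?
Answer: -1420/33 - 71*sqrt(26)/33 ≈ -54.001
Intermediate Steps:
S = -71/33 (S = -(-71)/(3*(-11)) = -(-71)*(-1)/(3*11) = -1/3*71/11 = -71/33 ≈ -2.1515)
d(o, b) = sqrt(2)*sqrt(b) (d(o, b) = sqrt(2*b) = sqrt(2)*sqrt(b))
S*(d(-6, 13) + 20) = -71*(sqrt(2)*sqrt(13) + 20)/33 = -71*(sqrt(26) + 20)/33 = -71*(20 + sqrt(26))/33 = -1420/33 - 71*sqrt(26)/33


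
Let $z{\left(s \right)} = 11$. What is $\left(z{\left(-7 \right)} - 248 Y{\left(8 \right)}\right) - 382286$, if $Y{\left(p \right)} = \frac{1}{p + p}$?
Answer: $- \frac{764581}{2} \approx -3.8229 \cdot 10^{5}$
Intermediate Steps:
$Y{\left(p \right)} = \frac{1}{2 p}$
$\left(z{\left(-7 \right)} - 248 Y{\left(8 \right)}\right) - 382286 = \left(11 - 248 \frac{1}{2 \cdot 8}\right) - 382286 = \left(11 - 248 \cdot \frac{1}{2} \cdot \frac{1}{8}\right) - 382286 = \left(11 - \frac{31}{2}\right) - 382286 = - \frac{9}{2} - 382286 = - \frac{764581}{2}$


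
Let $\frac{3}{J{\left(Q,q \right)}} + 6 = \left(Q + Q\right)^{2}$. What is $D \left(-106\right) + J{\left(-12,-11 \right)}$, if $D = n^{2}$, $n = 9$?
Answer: $- \frac{1631339}{190} \approx -8586.0$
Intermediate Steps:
$J{\left(Q,q \right)} = \frac{3}{-6 + 4 Q^{2}}$ ($J{\left(Q,q \right)} = \frac{3}{-6 + \left(Q + Q\right)^{2}} = \frac{3}{-6 + \left(2 Q\right)^{2}} = \frac{3}{-6 + 4 Q^{2}}$)
$D = 81$ ($D = 9^{2} = 81$)
$D \left(-106\right) + J{\left(-12,-11 \right)} = 81 \left(-106\right) + \frac{3}{2 \left(-3 + 2 \left(-12\right)^{2}\right)} = -8586 + \frac{3}{2 \left(-3 + 2 \cdot 144\right)} = -8586 + \frac{3}{2 \left(-3 + 288\right)} = -8586 + \frac{3}{2 \cdot 285} = -8586 + \frac{3}{2} \cdot \frac{1}{285} = -8586 + \frac{1}{190} = - \frac{1631339}{190}$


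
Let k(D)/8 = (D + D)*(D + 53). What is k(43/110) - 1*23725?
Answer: -70757969/3025 ≈ -23391.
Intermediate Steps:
k(D) = 16*D*(53 + D) (k(D) = 8*((D + D)*(D + 53)) = 8*((2*D)*(53 + D)) = 8*(2*D*(53 + D)) = 16*D*(53 + D))
k(43/110) - 1*23725 = 16*(43/110)*(53 + 43/110) - 1*23725 = 16*(43*(1/110))*(53 + 43*(1/110)) - 23725 = 16*(43/110)*(53 + 43/110) - 23725 = 16*(43/110)*(5873/110) - 23725 = 1010156/3025 - 23725 = -70757969/3025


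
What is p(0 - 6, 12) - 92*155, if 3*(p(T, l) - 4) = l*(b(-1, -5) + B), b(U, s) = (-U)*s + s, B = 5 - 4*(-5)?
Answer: -14196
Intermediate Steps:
B = 25 (B = 5 + 20 = 25)
b(U, s) = s - U*s (b(U, s) = -U*s + s = s - U*s)
p(T, l) = 4 + 5*l (p(T, l) = 4 + (l*(-5*(1 - 1*(-1)) + 25))/3 = 4 + (l*(-5*(1 + 1) + 25))/3 = 4 + (l*(-5*2 + 25))/3 = 4 + (l*(-10 + 25))/3 = 4 + (l*15)/3 = 4 + (15*l)/3 = 4 + 5*l)
p(0 - 6, 12) - 92*155 = (4 + 5*12) - 92*155 = (4 + 60) - 14260 = 64 - 14260 = -14196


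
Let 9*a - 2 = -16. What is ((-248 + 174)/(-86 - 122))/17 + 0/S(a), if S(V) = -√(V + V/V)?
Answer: 37/1768 ≈ 0.020928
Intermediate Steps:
a = -14/9 (a = 2/9 + (⅑)*(-16) = 2/9 - 16/9 = -14/9 ≈ -1.5556)
S(V) = -√(1 + V) (S(V) = -√(V + 1) = -√(1 + V))
((-248 + 174)/(-86 - 122))/17 + 0/S(a) = ((-248 + 174)/(-86 - 122))/17 + 0/((-√(1 - 14/9))) = -74/(-208)*(1/17) + 0/((-√(-5/9))) = -74*(-1/208)*(1/17) + 0/((-I*√5/3)) = (37/104)*(1/17) + 0/((-I*√5/3)) = 37/1768 + 0*(3*I*√5/5) = 37/1768 + 0 = 37/1768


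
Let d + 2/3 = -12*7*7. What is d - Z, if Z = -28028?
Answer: 82318/3 ≈ 27439.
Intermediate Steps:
d = -1766/3 (d = -⅔ - 12*7*7 = -⅔ - 84*7 = -⅔ - 588 = -1766/3 ≈ -588.67)
d - Z = -1766/3 - 1*(-28028) = -1766/3 + 28028 = 82318/3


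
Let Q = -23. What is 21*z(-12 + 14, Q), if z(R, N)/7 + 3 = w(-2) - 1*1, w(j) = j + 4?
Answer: -294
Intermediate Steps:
w(j) = 4 + j
z(R, N) = -14 (z(R, N) = -21 + 7*((4 - 2) - 1*1) = -21 + 7*(2 - 1) = -21 + 7*1 = -21 + 7 = -14)
21*z(-12 + 14, Q) = 21*(-14) = -294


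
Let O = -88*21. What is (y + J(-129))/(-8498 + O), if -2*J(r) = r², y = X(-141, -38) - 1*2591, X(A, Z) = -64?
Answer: 21951/20692 ≈ 1.0608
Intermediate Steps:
O = -1848
y = -2655 (y = -64 - 1*2591 = -64 - 2591 = -2655)
J(r) = -r²/2
(y + J(-129))/(-8498 + O) = (-2655 - ½*(-129)²)/(-8498 - 1848) = (-2655 - ½*16641)/(-10346) = (-2655 - 16641/2)*(-1/10346) = -21951/2*(-1/10346) = 21951/20692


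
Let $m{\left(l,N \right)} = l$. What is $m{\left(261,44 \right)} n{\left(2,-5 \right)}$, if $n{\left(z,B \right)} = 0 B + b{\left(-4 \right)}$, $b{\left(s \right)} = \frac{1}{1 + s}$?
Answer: $-87$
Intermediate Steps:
$n{\left(z,B \right)} = - \frac{1}{3}$ ($n{\left(z,B \right)} = 0 B + \frac{1}{1 - 4} = 0 + \frac{1}{-3} = 0 - \frac{1}{3} = - \frac{1}{3}$)
$m{\left(261,44 \right)} n{\left(2,-5 \right)} = 261 \left(- \frac{1}{3}\right) = -87$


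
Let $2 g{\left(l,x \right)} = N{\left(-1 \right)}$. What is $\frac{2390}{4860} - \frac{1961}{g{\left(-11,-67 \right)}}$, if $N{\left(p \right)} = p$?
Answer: $\frac{1906331}{486} \approx 3922.5$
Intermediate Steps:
$g{\left(l,x \right)} = - \frac{1}{2}$ ($g{\left(l,x \right)} = \frac{1}{2} \left(-1\right) = - \frac{1}{2}$)
$\frac{2390}{4860} - \frac{1961}{g{\left(-11,-67 \right)}} = \frac{2390}{4860} - \frac{1961}{- \frac{1}{2}} = 2390 \cdot \frac{1}{4860} - -3922 = \frac{239}{486} + 3922 = \frac{1906331}{486}$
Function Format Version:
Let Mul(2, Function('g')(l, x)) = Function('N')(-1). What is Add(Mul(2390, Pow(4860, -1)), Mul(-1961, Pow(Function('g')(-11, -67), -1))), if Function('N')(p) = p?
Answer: Rational(1906331, 486) ≈ 3922.5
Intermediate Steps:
Function('g')(l, x) = Rational(-1, 2) (Function('g')(l, x) = Mul(Rational(1, 2), -1) = Rational(-1, 2))
Add(Mul(2390, Pow(4860, -1)), Mul(-1961, Pow(Function('g')(-11, -67), -1))) = Add(Mul(2390, Pow(4860, -1)), Mul(-1961, Pow(Rational(-1, 2), -1))) = Add(Mul(2390, Rational(1, 4860)), Mul(-1961, -2)) = Add(Rational(239, 486), 3922) = Rational(1906331, 486)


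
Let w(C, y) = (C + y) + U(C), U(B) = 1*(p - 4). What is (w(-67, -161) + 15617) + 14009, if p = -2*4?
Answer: 29386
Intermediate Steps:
p = -8
U(B) = -12 (U(B) = 1*(-8 - 4) = 1*(-12) = -12)
w(C, y) = -12 + C + y (w(C, y) = (C + y) - 12 = -12 + C + y)
(w(-67, -161) + 15617) + 14009 = ((-12 - 67 - 161) + 15617) + 14009 = (-240 + 15617) + 14009 = 15377 + 14009 = 29386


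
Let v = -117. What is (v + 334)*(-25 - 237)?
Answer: -56854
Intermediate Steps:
(v + 334)*(-25 - 237) = (-117 + 334)*(-25 - 237) = 217*(-262) = -56854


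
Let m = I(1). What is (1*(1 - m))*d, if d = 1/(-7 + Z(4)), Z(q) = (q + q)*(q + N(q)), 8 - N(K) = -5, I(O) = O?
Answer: 0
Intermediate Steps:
N(K) = 13 (N(K) = 8 - 1*(-5) = 8 + 5 = 13)
Z(q) = 2*q*(13 + q) (Z(q) = (q + q)*(q + 13) = (2*q)*(13 + q) = 2*q*(13 + q))
m = 1
d = 1/129 (d = 1/(-7 + 2*4*(13 + 4)) = 1/(-7 + 2*4*17) = 1/(-7 + 136) = 1/129 ≈ 0.0077519)
(1*(1 - m))*d = (1*(1 - 1*1))*(1/129) = (1*(1 - 1))*(1/129) = (1*0)*(1/129) = 0*(1/129) = 0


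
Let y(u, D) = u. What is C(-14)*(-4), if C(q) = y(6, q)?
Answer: -24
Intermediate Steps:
C(q) = 6
C(-14)*(-4) = 6*(-4) = -24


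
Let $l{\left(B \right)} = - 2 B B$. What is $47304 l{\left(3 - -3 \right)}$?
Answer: $-3405888$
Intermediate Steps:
$l{\left(B \right)} = - 2 B^{2}$
$47304 l{\left(3 - -3 \right)} = 47304 \left(- 2 \left(3 - -3\right)^{2}\right) = 47304 \left(- 2 \left(3 + 3\right)^{2}\right) = 47304 \left(- 2 \cdot 6^{2}\right) = 47304 \left(\left(-2\right) 36\right) = 47304 \left(-72\right) = -3405888$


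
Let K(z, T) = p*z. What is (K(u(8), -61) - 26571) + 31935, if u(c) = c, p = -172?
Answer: 3988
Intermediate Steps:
K(z, T) = -172*z
(K(u(8), -61) - 26571) + 31935 = (-172*8 - 26571) + 31935 = (-1376 - 26571) + 31935 = -27947 + 31935 = 3988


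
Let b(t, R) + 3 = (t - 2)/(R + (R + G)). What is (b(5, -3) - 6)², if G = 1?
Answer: 2304/25 ≈ 92.160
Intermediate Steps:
b(t, R) = -3 + (-2 + t)/(1 + 2*R) (b(t, R) = -3 + (t - 2)/(R + (R + 1)) = -3 + (-2 + t)/(R + (1 + R)) = -3 + (-2 + t)/(1 + 2*R))
(b(5, -3) - 6)² = ((-5 + 5 - 6*(-3))/(1 + 2*(-3)) - 6)² = ((-5 + 5 + 18)/(1 - 6) - 6)² = (18/(-5) - 6)² = (-⅕*18 - 6)² = (-18/5 - 6)² = (-48/5)² = 2304/25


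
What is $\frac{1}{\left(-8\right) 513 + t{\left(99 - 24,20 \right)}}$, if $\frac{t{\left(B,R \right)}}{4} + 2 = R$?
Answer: $- \frac{1}{4032} \approx -0.00024802$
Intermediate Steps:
$t{\left(B,R \right)} = -8 + 4 R$
$\frac{1}{\left(-8\right) 513 + t{\left(99 - 24,20 \right)}} = \frac{1}{\left(-8\right) 513 + \left(-8 + 4 \cdot 20\right)} = \frac{1}{-4104 + \left(-8 + 80\right)} = \frac{1}{-4104 + 72} = \frac{1}{-4032} = - \frac{1}{4032}$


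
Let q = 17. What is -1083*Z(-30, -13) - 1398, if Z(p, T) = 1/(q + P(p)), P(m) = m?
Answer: -17091/13 ≈ -1314.7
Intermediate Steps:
Z(p, T) = 1/(17 + p)
-1083*Z(-30, -13) - 1398 = -1083/(17 - 30) - 1398 = -1083/(-13) - 1398 = -1083*(-1/13) - 1398 = 1083/13 - 1398 = -17091/13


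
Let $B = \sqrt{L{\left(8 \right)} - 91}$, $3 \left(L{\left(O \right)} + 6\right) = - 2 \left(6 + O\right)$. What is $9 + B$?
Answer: $9 + \frac{i \sqrt{957}}{3} \approx 9.0 + 10.312 i$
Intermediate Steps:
$L{\left(O \right)} = -10 - \frac{2 O}{3}$ ($L{\left(O \right)} = -6 + \frac{\left(-2\right) \left(6 + O\right)}{3} = -6 + \frac{-12 - 2 O}{3} = -6 - \left(4 + \frac{2 O}{3}\right) = -10 - \frac{2 O}{3}$)
$B = \frac{i \sqrt{957}}{3}$ ($B = \sqrt{\left(-10 - \frac{16}{3}\right) - 91} = \sqrt{- \frac{46}{3} - 91} = \sqrt{- \frac{319}{3}} = \frac{i \sqrt{957}}{3} \approx 10.312 i$)
$9 + B = 9 + \frac{i \sqrt{957}}{3}$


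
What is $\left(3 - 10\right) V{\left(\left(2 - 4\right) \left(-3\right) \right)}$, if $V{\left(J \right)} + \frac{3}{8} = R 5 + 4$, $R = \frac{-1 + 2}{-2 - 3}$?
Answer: $- \frac{147}{8} \approx -18.375$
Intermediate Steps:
$R = - \frac{1}{5}$ ($R = 1 \frac{1}{-5} = 1 \left(- \frac{1}{5}\right) = - \frac{1}{5} \approx -0.2$)
$V{\left(J \right)} = \frac{21}{8}$ ($V{\left(J \right)} = - \frac{3}{8} + \left(\left(- \frac{1}{5}\right) 5 + 4\right) = - \frac{3}{8} + \left(-1 + 4\right) = - \frac{3}{8} + 3 = \frac{21}{8}$)
$\left(3 - 10\right) V{\left(\left(2 - 4\right) \left(-3\right) \right)} = \left(3 - 10\right) \frac{21}{8} = \left(-7\right) \frac{21}{8} = - \frac{147}{8}$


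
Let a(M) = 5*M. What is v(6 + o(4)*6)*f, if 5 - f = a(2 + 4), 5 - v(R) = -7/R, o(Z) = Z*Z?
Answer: -12925/102 ≈ -126.72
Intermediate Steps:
o(Z) = Z**2
v(R) = 5 + 7/R (v(R) = 5 - (-7)/R = 5 + 7/R)
f = -25 (f = 5 - 5*(2 + 4) = 5 - 5*6 = 5 - 1*30 = 5 - 30 = -25)
v(6 + o(4)*6)*f = (5 + 7/(6 + 4**2*6))*(-25) = (5 + 7/(6 + 16*6))*(-25) = (5 + 7/(6 + 96))*(-25) = (5 + 7/102)*(-25) = (517/102)*(-25) = -12925/102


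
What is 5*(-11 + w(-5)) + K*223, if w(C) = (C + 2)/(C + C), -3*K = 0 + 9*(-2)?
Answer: 2569/2 ≈ 1284.5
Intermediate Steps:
K = 6 (K = -(0 + 9*(-2))/3 = -(0 - 18)/3 = -1/3*(-18) = 6)
w(C) = (2 + C)/(2*C) (w(C) = (2 + C)/((2*C)) = (2 + C)*(1/(2*C)) = (2 + C)/(2*C))
5*(-11 + w(-5)) + K*223 = 5*(-11 + (1/2)*(2 - 5)/(-5)) + 6*223 = 5*(-11 + (1/2)*(-1/5)*(-3)) + 1338 = 5*(-11 + 3/10) + 1338 = 5*(-107/10) + 1338 = -107/2 + 1338 = 2569/2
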